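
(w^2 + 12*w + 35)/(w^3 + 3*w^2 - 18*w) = (w^2 + 12*w + 35)/(w*(w^2 + 3*w - 18))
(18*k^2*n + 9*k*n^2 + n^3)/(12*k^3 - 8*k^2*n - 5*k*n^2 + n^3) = n*(18*k^2 + 9*k*n + n^2)/(12*k^3 - 8*k^2*n - 5*k*n^2 + n^3)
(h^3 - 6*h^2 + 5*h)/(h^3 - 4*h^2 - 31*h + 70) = h*(h^2 - 6*h + 5)/(h^3 - 4*h^2 - 31*h + 70)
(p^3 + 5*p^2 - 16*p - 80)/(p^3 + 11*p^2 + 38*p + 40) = (p - 4)/(p + 2)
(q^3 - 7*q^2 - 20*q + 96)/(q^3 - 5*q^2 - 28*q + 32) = (q - 3)/(q - 1)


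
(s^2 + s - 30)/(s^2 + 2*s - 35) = (s + 6)/(s + 7)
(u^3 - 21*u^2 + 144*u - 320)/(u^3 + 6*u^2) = (u^3 - 21*u^2 + 144*u - 320)/(u^2*(u + 6))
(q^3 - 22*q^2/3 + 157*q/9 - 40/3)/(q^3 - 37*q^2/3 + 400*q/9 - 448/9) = (3*q^2 - 14*q + 15)/(3*q^2 - 29*q + 56)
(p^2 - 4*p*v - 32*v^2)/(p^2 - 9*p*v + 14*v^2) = (p^2 - 4*p*v - 32*v^2)/(p^2 - 9*p*v + 14*v^2)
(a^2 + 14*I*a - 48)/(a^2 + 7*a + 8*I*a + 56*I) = (a + 6*I)/(a + 7)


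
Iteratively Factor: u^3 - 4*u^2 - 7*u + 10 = (u - 1)*(u^2 - 3*u - 10) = (u - 1)*(u + 2)*(u - 5)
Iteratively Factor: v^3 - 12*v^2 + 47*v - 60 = (v - 5)*(v^2 - 7*v + 12) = (v - 5)*(v - 3)*(v - 4)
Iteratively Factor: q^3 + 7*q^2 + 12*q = (q + 3)*(q^2 + 4*q) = q*(q + 3)*(q + 4)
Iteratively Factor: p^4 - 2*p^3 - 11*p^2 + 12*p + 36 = (p + 2)*(p^3 - 4*p^2 - 3*p + 18) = (p - 3)*(p + 2)*(p^2 - p - 6) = (p - 3)^2*(p + 2)*(p + 2)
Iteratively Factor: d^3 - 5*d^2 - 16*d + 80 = (d - 4)*(d^2 - d - 20) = (d - 5)*(d - 4)*(d + 4)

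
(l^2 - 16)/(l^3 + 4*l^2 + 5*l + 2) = (l^2 - 16)/(l^3 + 4*l^2 + 5*l + 2)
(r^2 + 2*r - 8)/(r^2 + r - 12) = (r - 2)/(r - 3)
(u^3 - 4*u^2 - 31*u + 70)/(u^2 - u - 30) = (u^2 - 9*u + 14)/(u - 6)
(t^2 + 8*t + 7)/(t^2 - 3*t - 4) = (t + 7)/(t - 4)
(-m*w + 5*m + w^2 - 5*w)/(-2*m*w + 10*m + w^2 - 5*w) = (-m + w)/(-2*m + w)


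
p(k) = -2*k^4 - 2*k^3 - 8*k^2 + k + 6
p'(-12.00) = 13153.00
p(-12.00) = -39174.00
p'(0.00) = 1.00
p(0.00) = 6.00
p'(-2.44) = 120.53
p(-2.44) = -85.91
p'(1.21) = -41.32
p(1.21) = -12.33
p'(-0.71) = 12.20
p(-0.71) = 1.46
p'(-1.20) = 25.38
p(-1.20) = -7.41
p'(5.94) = -1982.42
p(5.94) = -3179.36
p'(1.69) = -81.79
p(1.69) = -41.13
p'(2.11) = -134.62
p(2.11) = -85.94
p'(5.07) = -1276.94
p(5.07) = -1776.70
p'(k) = -8*k^3 - 6*k^2 - 16*k + 1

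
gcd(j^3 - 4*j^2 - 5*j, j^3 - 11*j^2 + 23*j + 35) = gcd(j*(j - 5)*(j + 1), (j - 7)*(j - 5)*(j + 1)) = j^2 - 4*j - 5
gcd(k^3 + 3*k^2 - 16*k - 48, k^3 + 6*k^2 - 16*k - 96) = k^2 - 16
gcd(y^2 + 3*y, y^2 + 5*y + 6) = y + 3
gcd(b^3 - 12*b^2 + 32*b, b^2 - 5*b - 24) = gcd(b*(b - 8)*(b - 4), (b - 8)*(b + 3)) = b - 8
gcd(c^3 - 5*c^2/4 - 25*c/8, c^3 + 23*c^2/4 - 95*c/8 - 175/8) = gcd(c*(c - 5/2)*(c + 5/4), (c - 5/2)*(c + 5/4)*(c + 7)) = c^2 - 5*c/4 - 25/8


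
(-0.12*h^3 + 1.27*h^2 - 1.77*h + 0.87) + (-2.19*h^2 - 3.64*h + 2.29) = -0.12*h^3 - 0.92*h^2 - 5.41*h + 3.16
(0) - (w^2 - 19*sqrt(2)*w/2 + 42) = -w^2 + 19*sqrt(2)*w/2 - 42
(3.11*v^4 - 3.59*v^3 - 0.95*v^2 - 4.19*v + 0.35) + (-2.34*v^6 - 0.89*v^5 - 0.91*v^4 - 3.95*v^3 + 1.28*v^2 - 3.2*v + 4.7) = -2.34*v^6 - 0.89*v^5 + 2.2*v^4 - 7.54*v^3 + 0.33*v^2 - 7.39*v + 5.05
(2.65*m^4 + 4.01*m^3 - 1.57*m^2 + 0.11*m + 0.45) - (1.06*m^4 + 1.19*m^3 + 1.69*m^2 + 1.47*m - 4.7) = 1.59*m^4 + 2.82*m^3 - 3.26*m^2 - 1.36*m + 5.15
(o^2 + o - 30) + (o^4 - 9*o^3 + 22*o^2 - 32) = o^4 - 9*o^3 + 23*o^2 + o - 62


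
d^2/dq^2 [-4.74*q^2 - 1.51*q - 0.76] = -9.48000000000000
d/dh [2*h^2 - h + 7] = 4*h - 1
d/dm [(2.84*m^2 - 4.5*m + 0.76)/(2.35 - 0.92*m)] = (-2.6128*m^2 + 13.348*m - 9.8758)/(0.8464*m^2 - 4.324*m + 5.5225)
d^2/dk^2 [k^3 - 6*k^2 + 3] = 6*k - 12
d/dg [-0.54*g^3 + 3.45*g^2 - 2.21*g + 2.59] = -1.62*g^2 + 6.9*g - 2.21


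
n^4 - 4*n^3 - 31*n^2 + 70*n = n*(n - 7)*(n - 2)*(n + 5)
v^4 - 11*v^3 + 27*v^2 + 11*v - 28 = (v - 7)*(v - 4)*(v - 1)*(v + 1)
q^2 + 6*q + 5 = (q + 1)*(q + 5)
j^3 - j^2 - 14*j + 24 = (j - 3)*(j - 2)*(j + 4)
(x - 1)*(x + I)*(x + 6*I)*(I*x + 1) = I*x^4 - 6*x^3 - I*x^3 + 6*x^2 + I*x^2 - 6*x - I*x + 6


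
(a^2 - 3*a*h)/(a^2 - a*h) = (a - 3*h)/(a - h)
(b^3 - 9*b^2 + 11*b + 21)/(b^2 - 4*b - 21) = (b^2 - 2*b - 3)/(b + 3)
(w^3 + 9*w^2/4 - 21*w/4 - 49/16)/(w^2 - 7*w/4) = w + 4 + 7/(4*w)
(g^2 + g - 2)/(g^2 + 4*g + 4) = (g - 1)/(g + 2)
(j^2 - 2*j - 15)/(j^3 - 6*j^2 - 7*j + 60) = 1/(j - 4)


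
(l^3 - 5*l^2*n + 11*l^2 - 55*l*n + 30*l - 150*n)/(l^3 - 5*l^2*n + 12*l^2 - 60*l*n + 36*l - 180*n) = (l + 5)/(l + 6)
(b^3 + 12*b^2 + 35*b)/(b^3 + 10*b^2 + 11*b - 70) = b/(b - 2)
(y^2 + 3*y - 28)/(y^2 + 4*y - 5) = (y^2 + 3*y - 28)/(y^2 + 4*y - 5)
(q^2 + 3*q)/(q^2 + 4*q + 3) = q/(q + 1)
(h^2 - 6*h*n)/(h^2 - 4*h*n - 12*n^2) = h/(h + 2*n)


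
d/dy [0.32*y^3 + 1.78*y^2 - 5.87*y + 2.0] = 0.96*y^2 + 3.56*y - 5.87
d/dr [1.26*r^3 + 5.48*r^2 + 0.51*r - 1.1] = 3.78*r^2 + 10.96*r + 0.51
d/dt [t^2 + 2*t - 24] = 2*t + 2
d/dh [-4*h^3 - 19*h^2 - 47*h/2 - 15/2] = -12*h^2 - 38*h - 47/2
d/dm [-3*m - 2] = -3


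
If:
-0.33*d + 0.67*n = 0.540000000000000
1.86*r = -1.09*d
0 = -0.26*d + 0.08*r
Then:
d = 0.00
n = 0.81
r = 0.00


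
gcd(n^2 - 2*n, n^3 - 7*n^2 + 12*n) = n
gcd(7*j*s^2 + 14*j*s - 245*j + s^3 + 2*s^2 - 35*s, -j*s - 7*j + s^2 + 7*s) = s + 7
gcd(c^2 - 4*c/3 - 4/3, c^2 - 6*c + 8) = c - 2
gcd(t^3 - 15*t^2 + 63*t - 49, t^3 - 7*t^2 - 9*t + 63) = t - 7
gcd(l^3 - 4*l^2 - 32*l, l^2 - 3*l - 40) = l - 8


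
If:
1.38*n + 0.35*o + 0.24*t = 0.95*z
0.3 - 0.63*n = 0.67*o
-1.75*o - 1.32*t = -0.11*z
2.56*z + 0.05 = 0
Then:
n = -0.02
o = 0.47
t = -0.63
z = -0.02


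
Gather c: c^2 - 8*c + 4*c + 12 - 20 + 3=c^2 - 4*c - 5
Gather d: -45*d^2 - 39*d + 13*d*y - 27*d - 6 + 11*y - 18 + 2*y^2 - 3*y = -45*d^2 + d*(13*y - 66) + 2*y^2 + 8*y - 24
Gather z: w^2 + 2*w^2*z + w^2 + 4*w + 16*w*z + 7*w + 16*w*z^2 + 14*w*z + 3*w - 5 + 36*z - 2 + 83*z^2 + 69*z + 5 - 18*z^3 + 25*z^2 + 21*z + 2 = 2*w^2 + 14*w - 18*z^3 + z^2*(16*w + 108) + z*(2*w^2 + 30*w + 126)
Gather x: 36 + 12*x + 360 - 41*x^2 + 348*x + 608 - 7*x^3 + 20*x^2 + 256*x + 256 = -7*x^3 - 21*x^2 + 616*x + 1260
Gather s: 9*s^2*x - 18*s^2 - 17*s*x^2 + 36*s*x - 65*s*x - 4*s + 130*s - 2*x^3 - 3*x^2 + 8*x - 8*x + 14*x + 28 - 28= s^2*(9*x - 18) + s*(-17*x^2 - 29*x + 126) - 2*x^3 - 3*x^2 + 14*x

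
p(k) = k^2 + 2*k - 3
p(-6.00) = 21.00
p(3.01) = 12.08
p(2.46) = 7.97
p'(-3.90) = -5.80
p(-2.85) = -0.58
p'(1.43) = 4.86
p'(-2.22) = -2.44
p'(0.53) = 3.06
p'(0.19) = 2.38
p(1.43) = 1.90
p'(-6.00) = -10.00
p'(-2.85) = -3.70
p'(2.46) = 6.92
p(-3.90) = 4.41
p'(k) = 2*k + 2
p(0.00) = -3.00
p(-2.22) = -2.51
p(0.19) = -2.58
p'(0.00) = 2.00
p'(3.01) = 8.02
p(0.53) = -1.66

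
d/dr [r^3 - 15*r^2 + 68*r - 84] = 3*r^2 - 30*r + 68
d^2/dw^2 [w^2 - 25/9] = 2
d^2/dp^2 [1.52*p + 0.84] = 0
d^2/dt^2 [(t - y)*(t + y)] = 2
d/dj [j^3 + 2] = 3*j^2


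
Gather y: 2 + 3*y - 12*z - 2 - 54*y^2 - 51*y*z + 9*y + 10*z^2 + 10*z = -54*y^2 + y*(12 - 51*z) + 10*z^2 - 2*z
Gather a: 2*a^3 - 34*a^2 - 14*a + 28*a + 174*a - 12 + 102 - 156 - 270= 2*a^3 - 34*a^2 + 188*a - 336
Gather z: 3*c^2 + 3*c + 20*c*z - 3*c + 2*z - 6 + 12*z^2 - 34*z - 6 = 3*c^2 + 12*z^2 + z*(20*c - 32) - 12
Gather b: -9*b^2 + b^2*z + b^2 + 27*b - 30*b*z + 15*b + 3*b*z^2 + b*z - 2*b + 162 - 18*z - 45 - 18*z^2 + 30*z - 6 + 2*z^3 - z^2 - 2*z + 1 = b^2*(z - 8) + b*(3*z^2 - 29*z + 40) + 2*z^3 - 19*z^2 + 10*z + 112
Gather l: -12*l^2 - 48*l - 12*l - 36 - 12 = -12*l^2 - 60*l - 48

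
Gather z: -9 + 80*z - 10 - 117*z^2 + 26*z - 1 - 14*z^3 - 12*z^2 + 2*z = -14*z^3 - 129*z^2 + 108*z - 20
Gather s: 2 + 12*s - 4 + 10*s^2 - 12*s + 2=10*s^2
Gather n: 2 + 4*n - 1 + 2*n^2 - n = 2*n^2 + 3*n + 1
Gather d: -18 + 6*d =6*d - 18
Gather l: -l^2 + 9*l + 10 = -l^2 + 9*l + 10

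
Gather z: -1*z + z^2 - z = z^2 - 2*z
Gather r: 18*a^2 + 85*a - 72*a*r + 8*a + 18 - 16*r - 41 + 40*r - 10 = 18*a^2 + 93*a + r*(24 - 72*a) - 33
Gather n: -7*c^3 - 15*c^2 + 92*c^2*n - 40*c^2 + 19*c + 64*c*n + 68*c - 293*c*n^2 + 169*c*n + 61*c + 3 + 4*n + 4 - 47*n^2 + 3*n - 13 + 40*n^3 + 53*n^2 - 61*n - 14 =-7*c^3 - 55*c^2 + 148*c + 40*n^3 + n^2*(6 - 293*c) + n*(92*c^2 + 233*c - 54) - 20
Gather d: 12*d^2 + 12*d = 12*d^2 + 12*d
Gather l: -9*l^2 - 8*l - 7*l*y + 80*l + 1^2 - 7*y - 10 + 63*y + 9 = -9*l^2 + l*(72 - 7*y) + 56*y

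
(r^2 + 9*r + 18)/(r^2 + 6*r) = (r + 3)/r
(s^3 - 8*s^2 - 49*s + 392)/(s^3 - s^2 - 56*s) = (s - 7)/s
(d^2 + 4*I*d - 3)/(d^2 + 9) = (d + I)/(d - 3*I)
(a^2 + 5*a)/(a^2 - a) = (a + 5)/(a - 1)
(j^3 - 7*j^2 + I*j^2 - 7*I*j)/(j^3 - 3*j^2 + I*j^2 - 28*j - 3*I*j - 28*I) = j/(j + 4)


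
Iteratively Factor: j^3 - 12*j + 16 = (j - 2)*(j^2 + 2*j - 8) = (j - 2)*(j + 4)*(j - 2)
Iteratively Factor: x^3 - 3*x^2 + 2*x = (x - 2)*(x^2 - x) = x*(x - 2)*(x - 1)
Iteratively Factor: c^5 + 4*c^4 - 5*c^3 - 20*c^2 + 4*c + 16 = (c - 1)*(c^4 + 5*c^3 - 20*c - 16) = (c - 2)*(c - 1)*(c^3 + 7*c^2 + 14*c + 8) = (c - 2)*(c - 1)*(c + 2)*(c^2 + 5*c + 4) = (c - 2)*(c - 1)*(c + 1)*(c + 2)*(c + 4)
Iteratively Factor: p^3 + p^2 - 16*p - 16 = (p + 4)*(p^2 - 3*p - 4) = (p + 1)*(p + 4)*(p - 4)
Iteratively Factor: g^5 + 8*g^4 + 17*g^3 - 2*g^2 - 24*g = (g + 2)*(g^4 + 6*g^3 + 5*g^2 - 12*g) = g*(g + 2)*(g^3 + 6*g^2 + 5*g - 12) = g*(g + 2)*(g + 3)*(g^2 + 3*g - 4) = g*(g + 2)*(g + 3)*(g + 4)*(g - 1)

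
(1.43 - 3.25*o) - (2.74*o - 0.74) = 2.17 - 5.99*o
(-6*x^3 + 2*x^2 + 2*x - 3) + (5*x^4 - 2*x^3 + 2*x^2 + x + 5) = 5*x^4 - 8*x^3 + 4*x^2 + 3*x + 2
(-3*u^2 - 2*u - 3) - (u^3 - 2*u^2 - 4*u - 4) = -u^3 - u^2 + 2*u + 1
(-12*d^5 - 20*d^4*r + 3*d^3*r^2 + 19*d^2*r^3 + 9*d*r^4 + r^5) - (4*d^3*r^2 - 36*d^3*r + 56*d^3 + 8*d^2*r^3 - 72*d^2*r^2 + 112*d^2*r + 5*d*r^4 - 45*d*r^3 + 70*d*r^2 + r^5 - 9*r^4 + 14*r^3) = -12*d^5 - 20*d^4*r - d^3*r^2 + 36*d^3*r - 56*d^3 + 11*d^2*r^3 + 72*d^2*r^2 - 112*d^2*r + 4*d*r^4 + 45*d*r^3 - 70*d*r^2 + 9*r^4 - 14*r^3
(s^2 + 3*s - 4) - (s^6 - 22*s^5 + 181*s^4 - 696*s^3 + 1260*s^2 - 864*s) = -s^6 + 22*s^5 - 181*s^4 + 696*s^3 - 1259*s^2 + 867*s - 4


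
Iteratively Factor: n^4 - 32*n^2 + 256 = (n - 4)*(n^3 + 4*n^2 - 16*n - 64) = (n - 4)*(n + 4)*(n^2 - 16) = (n - 4)*(n + 4)^2*(n - 4)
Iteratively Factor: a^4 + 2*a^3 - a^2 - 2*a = (a + 1)*(a^3 + a^2 - 2*a) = (a - 1)*(a + 1)*(a^2 + 2*a) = (a - 1)*(a + 1)*(a + 2)*(a)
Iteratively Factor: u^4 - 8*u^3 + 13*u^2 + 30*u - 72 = (u - 3)*(u^3 - 5*u^2 - 2*u + 24) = (u - 4)*(u - 3)*(u^2 - u - 6) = (u - 4)*(u - 3)*(u + 2)*(u - 3)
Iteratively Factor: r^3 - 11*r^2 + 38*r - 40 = (r - 2)*(r^2 - 9*r + 20) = (r - 4)*(r - 2)*(r - 5)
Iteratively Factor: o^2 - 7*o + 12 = (o - 4)*(o - 3)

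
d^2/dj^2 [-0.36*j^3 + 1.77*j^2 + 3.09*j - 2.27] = 3.54 - 2.16*j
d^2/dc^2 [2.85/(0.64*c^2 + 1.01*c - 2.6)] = (-2.33472*c^2 - 3.68448*c + 2.85*(1.28*c + 1.01)*(2.56*c + 2.02) + 9.4848)/(0.64*c^2 + 1.01*c - 2.6)^3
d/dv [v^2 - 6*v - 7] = 2*v - 6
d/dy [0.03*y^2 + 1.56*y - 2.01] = 0.06*y + 1.56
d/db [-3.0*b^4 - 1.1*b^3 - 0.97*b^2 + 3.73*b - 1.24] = -12.0*b^3 - 3.3*b^2 - 1.94*b + 3.73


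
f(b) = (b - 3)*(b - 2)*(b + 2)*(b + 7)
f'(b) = (b - 3)*(b - 2)*(b + 2) + (b - 3)*(b - 2)*(b + 7) + (b - 3)*(b + 2)*(b + 7) + (b - 2)*(b + 2)*(b + 7)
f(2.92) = -3.59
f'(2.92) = 39.91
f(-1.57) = 38.09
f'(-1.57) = 76.60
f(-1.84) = 15.34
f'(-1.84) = 91.71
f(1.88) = 4.63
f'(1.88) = -41.01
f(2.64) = -10.31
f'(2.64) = 9.23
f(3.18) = 11.20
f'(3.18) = 74.98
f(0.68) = 63.03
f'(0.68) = -43.19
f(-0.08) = 85.12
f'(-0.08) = -11.93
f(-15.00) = 31824.00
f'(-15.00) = -10066.00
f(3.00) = 0.00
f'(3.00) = 50.00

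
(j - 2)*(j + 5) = j^2 + 3*j - 10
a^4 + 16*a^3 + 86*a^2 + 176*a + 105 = (a + 1)*(a + 3)*(a + 5)*(a + 7)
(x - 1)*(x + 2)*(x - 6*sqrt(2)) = x^3 - 6*sqrt(2)*x^2 + x^2 - 6*sqrt(2)*x - 2*x + 12*sqrt(2)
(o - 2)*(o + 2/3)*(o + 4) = o^3 + 8*o^2/3 - 20*o/3 - 16/3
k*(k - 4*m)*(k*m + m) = k^3*m - 4*k^2*m^2 + k^2*m - 4*k*m^2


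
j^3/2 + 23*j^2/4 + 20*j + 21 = (j/2 + 1)*(j + 7/2)*(j + 6)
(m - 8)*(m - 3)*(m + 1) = m^3 - 10*m^2 + 13*m + 24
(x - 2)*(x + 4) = x^2 + 2*x - 8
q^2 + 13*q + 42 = (q + 6)*(q + 7)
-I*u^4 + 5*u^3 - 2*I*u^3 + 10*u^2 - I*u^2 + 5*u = u*(u + 1)*(u + 5*I)*(-I*u - I)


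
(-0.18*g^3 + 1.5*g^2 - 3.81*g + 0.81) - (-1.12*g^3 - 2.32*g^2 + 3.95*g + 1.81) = 0.94*g^3 + 3.82*g^2 - 7.76*g - 1.0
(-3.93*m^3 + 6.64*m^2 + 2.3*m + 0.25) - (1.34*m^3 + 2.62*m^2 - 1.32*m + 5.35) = -5.27*m^3 + 4.02*m^2 + 3.62*m - 5.1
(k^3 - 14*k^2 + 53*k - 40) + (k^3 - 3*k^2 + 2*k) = 2*k^3 - 17*k^2 + 55*k - 40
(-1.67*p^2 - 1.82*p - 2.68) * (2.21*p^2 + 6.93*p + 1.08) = -3.6907*p^4 - 15.5953*p^3 - 20.339*p^2 - 20.538*p - 2.8944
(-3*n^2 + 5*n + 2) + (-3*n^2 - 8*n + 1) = -6*n^2 - 3*n + 3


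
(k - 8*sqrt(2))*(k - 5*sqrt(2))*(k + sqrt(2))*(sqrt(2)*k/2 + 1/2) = sqrt(2)*k^4/2 - 23*k^3/2 + 21*sqrt(2)*k^2 + 107*k + 40*sqrt(2)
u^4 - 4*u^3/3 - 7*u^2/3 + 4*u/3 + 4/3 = (u - 2)*(u - 1)*(u + 2/3)*(u + 1)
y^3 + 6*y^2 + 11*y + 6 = (y + 1)*(y + 2)*(y + 3)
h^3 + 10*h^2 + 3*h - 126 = (h - 3)*(h + 6)*(h + 7)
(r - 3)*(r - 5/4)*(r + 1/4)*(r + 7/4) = r^4 - 9*r^3/4 - 69*r^2/16 + 361*r/64 + 105/64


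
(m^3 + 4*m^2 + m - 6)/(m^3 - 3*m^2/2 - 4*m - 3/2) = 2*(-m^3 - 4*m^2 - m + 6)/(-2*m^3 + 3*m^2 + 8*m + 3)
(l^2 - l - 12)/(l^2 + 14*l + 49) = (l^2 - l - 12)/(l^2 + 14*l + 49)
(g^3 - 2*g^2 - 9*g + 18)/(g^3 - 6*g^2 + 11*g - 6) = (g + 3)/(g - 1)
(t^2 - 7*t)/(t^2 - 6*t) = (t - 7)/(t - 6)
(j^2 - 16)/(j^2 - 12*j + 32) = (j + 4)/(j - 8)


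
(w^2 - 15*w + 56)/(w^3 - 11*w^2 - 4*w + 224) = 1/(w + 4)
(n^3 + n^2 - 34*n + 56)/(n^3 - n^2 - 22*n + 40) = (n + 7)/(n + 5)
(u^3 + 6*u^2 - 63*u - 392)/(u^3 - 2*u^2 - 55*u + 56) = (u + 7)/(u - 1)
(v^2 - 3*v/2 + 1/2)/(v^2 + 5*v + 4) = (2*v^2 - 3*v + 1)/(2*(v^2 + 5*v + 4))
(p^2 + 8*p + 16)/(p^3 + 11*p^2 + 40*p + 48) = 1/(p + 3)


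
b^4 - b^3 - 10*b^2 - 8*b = b*(b - 4)*(b + 1)*(b + 2)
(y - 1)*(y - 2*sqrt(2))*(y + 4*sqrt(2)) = y^3 - y^2 + 2*sqrt(2)*y^2 - 16*y - 2*sqrt(2)*y + 16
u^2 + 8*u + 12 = (u + 2)*(u + 6)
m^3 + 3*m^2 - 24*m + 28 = (m - 2)^2*(m + 7)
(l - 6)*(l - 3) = l^2 - 9*l + 18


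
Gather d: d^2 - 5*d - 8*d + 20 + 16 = d^2 - 13*d + 36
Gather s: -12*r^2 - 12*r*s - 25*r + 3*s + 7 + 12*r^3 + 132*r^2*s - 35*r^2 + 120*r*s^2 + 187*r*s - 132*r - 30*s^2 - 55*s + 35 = 12*r^3 - 47*r^2 - 157*r + s^2*(120*r - 30) + s*(132*r^2 + 175*r - 52) + 42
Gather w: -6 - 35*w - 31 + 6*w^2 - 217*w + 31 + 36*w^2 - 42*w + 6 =42*w^2 - 294*w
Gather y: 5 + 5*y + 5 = 5*y + 10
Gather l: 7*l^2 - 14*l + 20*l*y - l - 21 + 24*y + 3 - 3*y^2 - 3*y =7*l^2 + l*(20*y - 15) - 3*y^2 + 21*y - 18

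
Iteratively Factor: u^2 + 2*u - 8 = (u - 2)*(u + 4)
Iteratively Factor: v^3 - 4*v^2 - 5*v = (v - 5)*(v^2 + v) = (v - 5)*(v + 1)*(v)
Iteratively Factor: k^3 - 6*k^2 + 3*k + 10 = (k + 1)*(k^2 - 7*k + 10) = (k - 2)*(k + 1)*(k - 5)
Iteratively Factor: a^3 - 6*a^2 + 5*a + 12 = (a + 1)*(a^2 - 7*a + 12) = (a - 3)*(a + 1)*(a - 4)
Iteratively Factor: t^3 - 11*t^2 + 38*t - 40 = (t - 4)*(t^2 - 7*t + 10) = (t - 5)*(t - 4)*(t - 2)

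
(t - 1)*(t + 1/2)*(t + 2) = t^3 + 3*t^2/2 - 3*t/2 - 1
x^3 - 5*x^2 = x^2*(x - 5)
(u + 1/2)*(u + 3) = u^2 + 7*u/2 + 3/2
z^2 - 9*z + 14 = (z - 7)*(z - 2)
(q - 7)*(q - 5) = q^2 - 12*q + 35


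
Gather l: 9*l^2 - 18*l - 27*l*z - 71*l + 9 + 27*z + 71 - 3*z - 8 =9*l^2 + l*(-27*z - 89) + 24*z + 72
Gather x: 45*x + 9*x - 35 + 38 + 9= 54*x + 12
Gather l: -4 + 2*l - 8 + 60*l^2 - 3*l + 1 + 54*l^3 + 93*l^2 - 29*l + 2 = 54*l^3 + 153*l^2 - 30*l - 9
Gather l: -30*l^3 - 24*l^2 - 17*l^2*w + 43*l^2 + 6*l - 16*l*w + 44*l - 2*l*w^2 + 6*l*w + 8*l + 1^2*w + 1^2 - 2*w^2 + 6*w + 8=-30*l^3 + l^2*(19 - 17*w) + l*(-2*w^2 - 10*w + 58) - 2*w^2 + 7*w + 9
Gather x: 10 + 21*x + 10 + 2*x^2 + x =2*x^2 + 22*x + 20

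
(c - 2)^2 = c^2 - 4*c + 4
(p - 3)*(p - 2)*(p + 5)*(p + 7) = p^4 + 7*p^3 - 19*p^2 - 103*p + 210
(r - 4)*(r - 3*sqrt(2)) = r^2 - 3*sqrt(2)*r - 4*r + 12*sqrt(2)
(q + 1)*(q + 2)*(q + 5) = q^3 + 8*q^2 + 17*q + 10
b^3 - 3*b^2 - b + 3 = (b - 3)*(b - 1)*(b + 1)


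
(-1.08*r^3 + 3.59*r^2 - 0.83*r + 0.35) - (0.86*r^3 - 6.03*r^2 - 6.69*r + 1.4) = -1.94*r^3 + 9.62*r^2 + 5.86*r - 1.05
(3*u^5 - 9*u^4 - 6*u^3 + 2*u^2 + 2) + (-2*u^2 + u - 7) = 3*u^5 - 9*u^4 - 6*u^3 + u - 5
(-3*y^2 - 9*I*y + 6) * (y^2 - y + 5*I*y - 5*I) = -3*y^4 + 3*y^3 - 24*I*y^3 + 51*y^2 + 24*I*y^2 - 51*y + 30*I*y - 30*I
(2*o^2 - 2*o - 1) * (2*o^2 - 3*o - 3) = 4*o^4 - 10*o^3 - 2*o^2 + 9*o + 3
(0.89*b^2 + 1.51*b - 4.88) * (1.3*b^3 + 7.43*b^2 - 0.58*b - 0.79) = 1.157*b^5 + 8.5757*b^4 + 4.3591*b^3 - 37.8373*b^2 + 1.6375*b + 3.8552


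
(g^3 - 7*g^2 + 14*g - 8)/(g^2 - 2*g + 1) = (g^2 - 6*g + 8)/(g - 1)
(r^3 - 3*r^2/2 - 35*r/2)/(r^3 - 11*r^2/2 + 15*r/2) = (2*r^2 - 3*r - 35)/(2*r^2 - 11*r + 15)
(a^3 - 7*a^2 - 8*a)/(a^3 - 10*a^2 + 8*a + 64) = a*(a + 1)/(a^2 - 2*a - 8)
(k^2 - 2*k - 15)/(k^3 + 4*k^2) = (k^2 - 2*k - 15)/(k^2*(k + 4))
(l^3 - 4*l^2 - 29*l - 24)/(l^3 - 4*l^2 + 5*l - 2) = (l^3 - 4*l^2 - 29*l - 24)/(l^3 - 4*l^2 + 5*l - 2)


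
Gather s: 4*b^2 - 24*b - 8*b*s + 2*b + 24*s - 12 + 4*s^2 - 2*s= 4*b^2 - 22*b + 4*s^2 + s*(22 - 8*b) - 12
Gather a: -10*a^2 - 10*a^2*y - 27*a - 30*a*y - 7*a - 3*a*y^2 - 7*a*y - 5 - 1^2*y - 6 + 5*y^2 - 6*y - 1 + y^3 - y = a^2*(-10*y - 10) + a*(-3*y^2 - 37*y - 34) + y^3 + 5*y^2 - 8*y - 12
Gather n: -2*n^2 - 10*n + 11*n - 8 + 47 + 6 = -2*n^2 + n + 45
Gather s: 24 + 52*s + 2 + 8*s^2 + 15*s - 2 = 8*s^2 + 67*s + 24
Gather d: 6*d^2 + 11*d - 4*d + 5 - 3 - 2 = 6*d^2 + 7*d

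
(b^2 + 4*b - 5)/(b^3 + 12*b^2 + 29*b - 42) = (b + 5)/(b^2 + 13*b + 42)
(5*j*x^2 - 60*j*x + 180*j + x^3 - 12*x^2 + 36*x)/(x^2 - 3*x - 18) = (5*j*x - 30*j + x^2 - 6*x)/(x + 3)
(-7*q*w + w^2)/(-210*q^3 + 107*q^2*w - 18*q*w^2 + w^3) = w/(30*q^2 - 11*q*w + w^2)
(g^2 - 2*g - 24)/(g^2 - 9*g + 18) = (g + 4)/(g - 3)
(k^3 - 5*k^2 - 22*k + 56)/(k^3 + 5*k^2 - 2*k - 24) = (k - 7)/(k + 3)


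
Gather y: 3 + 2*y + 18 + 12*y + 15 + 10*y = 24*y + 36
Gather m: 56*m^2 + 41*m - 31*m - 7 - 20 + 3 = 56*m^2 + 10*m - 24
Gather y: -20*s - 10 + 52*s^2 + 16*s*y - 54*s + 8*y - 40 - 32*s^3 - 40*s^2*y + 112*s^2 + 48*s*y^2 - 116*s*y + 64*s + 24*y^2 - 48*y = -32*s^3 + 164*s^2 - 10*s + y^2*(48*s + 24) + y*(-40*s^2 - 100*s - 40) - 50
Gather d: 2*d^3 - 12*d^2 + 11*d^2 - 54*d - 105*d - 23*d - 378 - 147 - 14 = 2*d^3 - d^2 - 182*d - 539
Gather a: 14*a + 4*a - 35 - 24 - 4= 18*a - 63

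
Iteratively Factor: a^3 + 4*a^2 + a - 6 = (a + 3)*(a^2 + a - 2) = (a - 1)*(a + 3)*(a + 2)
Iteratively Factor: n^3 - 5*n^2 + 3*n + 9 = (n - 3)*(n^2 - 2*n - 3) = (n - 3)^2*(n + 1)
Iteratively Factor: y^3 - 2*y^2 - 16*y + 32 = (y + 4)*(y^2 - 6*y + 8) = (y - 4)*(y + 4)*(y - 2)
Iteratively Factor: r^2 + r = (r)*(r + 1)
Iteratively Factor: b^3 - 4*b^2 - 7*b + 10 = (b + 2)*(b^2 - 6*b + 5) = (b - 1)*(b + 2)*(b - 5)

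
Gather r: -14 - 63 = -77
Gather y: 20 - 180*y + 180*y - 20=0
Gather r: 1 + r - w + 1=r - w + 2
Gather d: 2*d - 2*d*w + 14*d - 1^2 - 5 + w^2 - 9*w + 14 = d*(16 - 2*w) + w^2 - 9*w + 8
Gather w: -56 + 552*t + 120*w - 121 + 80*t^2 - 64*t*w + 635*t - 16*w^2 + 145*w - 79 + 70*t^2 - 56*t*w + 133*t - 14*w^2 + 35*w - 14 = 150*t^2 + 1320*t - 30*w^2 + w*(300 - 120*t) - 270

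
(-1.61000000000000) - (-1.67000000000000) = 0.0599999999999998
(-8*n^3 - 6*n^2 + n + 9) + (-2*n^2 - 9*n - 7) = -8*n^3 - 8*n^2 - 8*n + 2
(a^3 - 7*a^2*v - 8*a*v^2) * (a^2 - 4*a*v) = a^5 - 11*a^4*v + 20*a^3*v^2 + 32*a^2*v^3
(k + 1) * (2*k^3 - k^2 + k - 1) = 2*k^4 + k^3 - 1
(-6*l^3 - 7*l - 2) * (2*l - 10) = -12*l^4 + 60*l^3 - 14*l^2 + 66*l + 20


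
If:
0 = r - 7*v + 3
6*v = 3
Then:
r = 1/2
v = 1/2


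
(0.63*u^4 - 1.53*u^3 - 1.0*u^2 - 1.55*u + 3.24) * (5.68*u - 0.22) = 3.5784*u^5 - 8.829*u^4 - 5.3434*u^3 - 8.584*u^2 + 18.7442*u - 0.7128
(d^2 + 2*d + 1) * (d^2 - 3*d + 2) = d^4 - d^3 - 3*d^2 + d + 2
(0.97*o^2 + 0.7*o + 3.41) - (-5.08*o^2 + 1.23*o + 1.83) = 6.05*o^2 - 0.53*o + 1.58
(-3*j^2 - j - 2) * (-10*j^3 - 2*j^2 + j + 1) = 30*j^5 + 16*j^4 + 19*j^3 - 3*j - 2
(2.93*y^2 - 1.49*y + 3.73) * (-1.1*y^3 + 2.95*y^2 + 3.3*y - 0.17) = -3.223*y^5 + 10.2825*y^4 + 1.1705*y^3 + 5.5884*y^2 + 12.5623*y - 0.6341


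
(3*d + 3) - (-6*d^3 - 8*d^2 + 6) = 6*d^3 + 8*d^2 + 3*d - 3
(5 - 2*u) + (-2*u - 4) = 1 - 4*u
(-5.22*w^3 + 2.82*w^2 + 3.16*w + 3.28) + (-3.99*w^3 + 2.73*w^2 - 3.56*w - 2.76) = -9.21*w^3 + 5.55*w^2 - 0.4*w + 0.52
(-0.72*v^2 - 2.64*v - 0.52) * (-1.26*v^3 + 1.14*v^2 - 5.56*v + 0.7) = 0.9072*v^5 + 2.5056*v^4 + 1.6488*v^3 + 13.5816*v^2 + 1.0432*v - 0.364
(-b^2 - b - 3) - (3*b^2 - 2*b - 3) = -4*b^2 + b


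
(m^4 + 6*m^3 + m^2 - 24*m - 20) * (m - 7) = m^5 - m^4 - 41*m^3 - 31*m^2 + 148*m + 140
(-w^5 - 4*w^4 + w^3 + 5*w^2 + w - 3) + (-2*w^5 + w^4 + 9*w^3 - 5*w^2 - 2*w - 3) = -3*w^5 - 3*w^4 + 10*w^3 - w - 6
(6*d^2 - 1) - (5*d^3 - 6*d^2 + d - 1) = -5*d^3 + 12*d^2 - d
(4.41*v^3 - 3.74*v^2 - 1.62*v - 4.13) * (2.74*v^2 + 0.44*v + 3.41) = 12.0834*v^5 - 8.3072*v^4 + 8.9537*v^3 - 24.7824*v^2 - 7.3414*v - 14.0833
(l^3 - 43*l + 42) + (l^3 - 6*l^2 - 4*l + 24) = 2*l^3 - 6*l^2 - 47*l + 66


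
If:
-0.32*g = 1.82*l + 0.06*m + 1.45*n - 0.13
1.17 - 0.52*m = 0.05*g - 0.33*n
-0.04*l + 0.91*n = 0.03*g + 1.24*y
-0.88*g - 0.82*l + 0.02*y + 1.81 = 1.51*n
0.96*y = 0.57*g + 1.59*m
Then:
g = -22.68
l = -14.51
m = 18.73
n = 22.53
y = 17.55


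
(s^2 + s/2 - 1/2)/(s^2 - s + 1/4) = 2*(s + 1)/(2*s - 1)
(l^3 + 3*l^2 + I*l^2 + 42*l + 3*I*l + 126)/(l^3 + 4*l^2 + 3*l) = (l^2 + I*l + 42)/(l*(l + 1))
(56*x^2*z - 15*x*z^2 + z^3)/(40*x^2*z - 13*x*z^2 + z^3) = (7*x - z)/(5*x - z)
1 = 1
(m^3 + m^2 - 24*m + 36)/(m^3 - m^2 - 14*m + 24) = (m + 6)/(m + 4)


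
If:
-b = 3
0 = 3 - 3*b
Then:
No Solution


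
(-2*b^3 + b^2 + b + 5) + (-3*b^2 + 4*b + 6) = -2*b^3 - 2*b^2 + 5*b + 11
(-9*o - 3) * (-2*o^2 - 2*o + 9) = 18*o^3 + 24*o^2 - 75*o - 27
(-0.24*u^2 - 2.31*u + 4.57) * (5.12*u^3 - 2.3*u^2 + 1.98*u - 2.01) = -1.2288*u^5 - 11.2752*u^4 + 28.2362*u^3 - 14.6024*u^2 + 13.6917*u - 9.1857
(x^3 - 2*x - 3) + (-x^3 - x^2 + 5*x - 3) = -x^2 + 3*x - 6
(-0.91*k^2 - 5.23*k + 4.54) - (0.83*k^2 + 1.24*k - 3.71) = -1.74*k^2 - 6.47*k + 8.25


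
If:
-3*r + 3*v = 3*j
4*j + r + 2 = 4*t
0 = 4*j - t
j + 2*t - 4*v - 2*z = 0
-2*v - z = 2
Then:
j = -4/9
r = -22/3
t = -16/9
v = -70/9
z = 122/9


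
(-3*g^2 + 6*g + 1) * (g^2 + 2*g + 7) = -3*g^4 - 8*g^2 + 44*g + 7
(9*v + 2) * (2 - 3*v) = -27*v^2 + 12*v + 4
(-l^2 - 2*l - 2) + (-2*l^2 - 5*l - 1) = -3*l^2 - 7*l - 3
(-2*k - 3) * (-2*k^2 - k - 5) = 4*k^3 + 8*k^2 + 13*k + 15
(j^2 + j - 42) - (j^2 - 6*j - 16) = 7*j - 26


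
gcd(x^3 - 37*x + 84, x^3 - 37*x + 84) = x^3 - 37*x + 84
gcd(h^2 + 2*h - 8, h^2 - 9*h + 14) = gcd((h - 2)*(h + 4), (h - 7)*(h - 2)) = h - 2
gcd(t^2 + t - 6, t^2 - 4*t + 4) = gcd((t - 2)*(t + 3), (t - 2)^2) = t - 2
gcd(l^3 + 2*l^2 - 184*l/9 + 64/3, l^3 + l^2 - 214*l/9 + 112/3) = l^2 + 10*l/3 - 16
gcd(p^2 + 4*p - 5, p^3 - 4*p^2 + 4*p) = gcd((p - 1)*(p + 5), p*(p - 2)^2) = 1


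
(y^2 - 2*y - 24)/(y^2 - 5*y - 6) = (y + 4)/(y + 1)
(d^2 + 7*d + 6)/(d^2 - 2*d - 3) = (d + 6)/(d - 3)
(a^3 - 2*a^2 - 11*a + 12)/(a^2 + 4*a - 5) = (a^2 - a - 12)/(a + 5)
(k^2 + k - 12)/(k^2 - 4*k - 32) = (k - 3)/(k - 8)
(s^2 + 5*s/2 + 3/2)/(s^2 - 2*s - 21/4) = 2*(s + 1)/(2*s - 7)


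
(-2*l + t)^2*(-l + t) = -4*l^3 + 8*l^2*t - 5*l*t^2 + t^3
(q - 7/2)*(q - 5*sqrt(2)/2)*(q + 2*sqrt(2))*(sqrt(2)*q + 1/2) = sqrt(2)*q^4 - 7*sqrt(2)*q^3/2 - q^3/2 - 41*sqrt(2)*q^2/4 + 7*q^2/4 - 5*q + 287*sqrt(2)*q/8 + 35/2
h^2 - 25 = (h - 5)*(h + 5)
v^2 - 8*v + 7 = (v - 7)*(v - 1)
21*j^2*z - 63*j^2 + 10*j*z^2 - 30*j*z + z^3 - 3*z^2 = (3*j + z)*(7*j + z)*(z - 3)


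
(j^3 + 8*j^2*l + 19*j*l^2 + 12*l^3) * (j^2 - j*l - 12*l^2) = j^5 + 7*j^4*l - j^3*l^2 - 103*j^2*l^3 - 240*j*l^4 - 144*l^5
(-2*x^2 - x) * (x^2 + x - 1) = -2*x^4 - 3*x^3 + x^2 + x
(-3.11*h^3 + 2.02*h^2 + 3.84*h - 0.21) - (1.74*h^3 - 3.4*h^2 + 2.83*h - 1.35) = -4.85*h^3 + 5.42*h^2 + 1.01*h + 1.14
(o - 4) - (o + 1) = -5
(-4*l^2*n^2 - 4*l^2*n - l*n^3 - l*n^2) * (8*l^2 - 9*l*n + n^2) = -32*l^4*n^2 - 32*l^4*n + 28*l^3*n^3 + 28*l^3*n^2 + 5*l^2*n^4 + 5*l^2*n^3 - l*n^5 - l*n^4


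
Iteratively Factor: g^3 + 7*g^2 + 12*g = (g)*(g^2 + 7*g + 12) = g*(g + 4)*(g + 3)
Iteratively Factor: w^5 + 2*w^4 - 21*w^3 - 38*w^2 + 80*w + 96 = (w + 3)*(w^4 - w^3 - 18*w^2 + 16*w + 32) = (w + 3)*(w + 4)*(w^3 - 5*w^2 + 2*w + 8) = (w + 1)*(w + 3)*(w + 4)*(w^2 - 6*w + 8) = (w - 2)*(w + 1)*(w + 3)*(w + 4)*(w - 4)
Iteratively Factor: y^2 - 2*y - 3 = (y + 1)*(y - 3)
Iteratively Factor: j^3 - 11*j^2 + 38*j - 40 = (j - 5)*(j^2 - 6*j + 8) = (j - 5)*(j - 2)*(j - 4)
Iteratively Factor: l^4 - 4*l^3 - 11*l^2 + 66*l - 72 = (l - 3)*(l^3 - l^2 - 14*l + 24) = (l - 3)*(l - 2)*(l^2 + l - 12) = (l - 3)^2*(l - 2)*(l + 4)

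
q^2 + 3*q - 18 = (q - 3)*(q + 6)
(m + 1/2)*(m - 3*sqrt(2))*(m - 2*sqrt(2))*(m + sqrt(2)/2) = m^4 - 9*sqrt(2)*m^3/2 + m^3/2 - 9*sqrt(2)*m^2/4 + 7*m^2 + 7*m/2 + 6*sqrt(2)*m + 3*sqrt(2)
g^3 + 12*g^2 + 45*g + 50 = (g + 2)*(g + 5)^2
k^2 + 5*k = k*(k + 5)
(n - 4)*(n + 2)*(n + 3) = n^3 + n^2 - 14*n - 24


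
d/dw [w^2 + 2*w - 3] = 2*w + 2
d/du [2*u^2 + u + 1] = 4*u + 1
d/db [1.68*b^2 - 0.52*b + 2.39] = 3.36*b - 0.52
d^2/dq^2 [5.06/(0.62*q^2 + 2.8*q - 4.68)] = (-3.890128*q^2 - 17.56832*q + 5.06*(1.24*q + 2.8)*(2.48*q + 5.6) + 29.364192)/(0.62*q^2 + 2.8*q - 4.68)^3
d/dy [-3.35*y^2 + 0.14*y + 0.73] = 0.14 - 6.7*y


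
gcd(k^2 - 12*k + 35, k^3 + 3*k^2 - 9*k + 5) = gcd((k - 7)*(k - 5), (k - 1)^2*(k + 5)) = 1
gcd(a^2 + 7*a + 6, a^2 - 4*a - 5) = a + 1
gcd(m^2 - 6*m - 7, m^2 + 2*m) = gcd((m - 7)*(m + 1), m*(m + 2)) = 1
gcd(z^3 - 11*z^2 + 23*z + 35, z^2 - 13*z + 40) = z - 5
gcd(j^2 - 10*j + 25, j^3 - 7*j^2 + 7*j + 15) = j - 5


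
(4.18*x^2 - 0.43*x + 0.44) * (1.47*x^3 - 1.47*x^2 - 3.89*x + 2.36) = 6.1446*x^5 - 6.7767*x^4 - 14.9813*x^3 + 10.8907*x^2 - 2.7264*x + 1.0384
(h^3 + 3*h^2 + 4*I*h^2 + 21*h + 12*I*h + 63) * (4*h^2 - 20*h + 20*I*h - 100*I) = 4*h^5 - 8*h^4 + 36*I*h^4 - 56*h^3 - 72*I*h^3 - 8*h^2 - 120*I*h^2 - 60*h - 840*I*h - 6300*I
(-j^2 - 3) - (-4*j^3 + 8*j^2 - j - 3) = 4*j^3 - 9*j^2 + j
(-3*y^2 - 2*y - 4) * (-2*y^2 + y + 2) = 6*y^4 + y^3 - 8*y - 8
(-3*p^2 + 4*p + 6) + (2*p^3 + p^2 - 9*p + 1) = 2*p^3 - 2*p^2 - 5*p + 7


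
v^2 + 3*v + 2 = (v + 1)*(v + 2)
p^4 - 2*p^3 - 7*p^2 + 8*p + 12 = (p - 3)*(p - 2)*(p + 1)*(p + 2)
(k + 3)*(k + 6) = k^2 + 9*k + 18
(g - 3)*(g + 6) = g^2 + 3*g - 18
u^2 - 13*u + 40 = (u - 8)*(u - 5)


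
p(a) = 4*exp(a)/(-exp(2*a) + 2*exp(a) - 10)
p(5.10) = -0.02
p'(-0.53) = -0.27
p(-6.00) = 0.00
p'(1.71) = 0.52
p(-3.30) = -0.01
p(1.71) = -0.75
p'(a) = 4*(2*exp(2*a) - 2*exp(a))*exp(a)/(-exp(2*a) + 2*exp(a) - 10)^2 + 4*exp(a)/(-exp(2*a) + 2*exp(a) - 10)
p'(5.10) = 0.02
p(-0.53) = -0.26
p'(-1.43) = -0.10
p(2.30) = -0.45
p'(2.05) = 0.52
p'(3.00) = 0.23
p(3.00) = -0.22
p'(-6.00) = 0.00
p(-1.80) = -0.07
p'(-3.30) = -0.01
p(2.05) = -0.57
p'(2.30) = 0.45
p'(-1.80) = -0.07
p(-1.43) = -0.10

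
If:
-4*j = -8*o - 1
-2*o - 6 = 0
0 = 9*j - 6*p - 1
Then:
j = -23/4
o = -3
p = -211/24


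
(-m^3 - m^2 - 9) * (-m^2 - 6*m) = m^5 + 7*m^4 + 6*m^3 + 9*m^2 + 54*m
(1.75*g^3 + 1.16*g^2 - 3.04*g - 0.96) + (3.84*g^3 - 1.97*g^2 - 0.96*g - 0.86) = 5.59*g^3 - 0.81*g^2 - 4.0*g - 1.82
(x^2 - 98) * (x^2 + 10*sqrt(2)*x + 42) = x^4 + 10*sqrt(2)*x^3 - 56*x^2 - 980*sqrt(2)*x - 4116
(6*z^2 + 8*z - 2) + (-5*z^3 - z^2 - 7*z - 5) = -5*z^3 + 5*z^2 + z - 7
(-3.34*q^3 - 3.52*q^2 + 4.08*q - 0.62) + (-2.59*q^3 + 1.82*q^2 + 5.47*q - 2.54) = -5.93*q^3 - 1.7*q^2 + 9.55*q - 3.16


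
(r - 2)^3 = r^3 - 6*r^2 + 12*r - 8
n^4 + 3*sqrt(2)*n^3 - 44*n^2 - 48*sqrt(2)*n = n*(n - 4*sqrt(2))*(n + sqrt(2))*(n + 6*sqrt(2))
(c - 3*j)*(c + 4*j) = c^2 + c*j - 12*j^2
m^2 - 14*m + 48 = (m - 8)*(m - 6)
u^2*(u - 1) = u^3 - u^2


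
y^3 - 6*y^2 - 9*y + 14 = (y - 7)*(y - 1)*(y + 2)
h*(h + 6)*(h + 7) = h^3 + 13*h^2 + 42*h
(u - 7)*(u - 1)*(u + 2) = u^3 - 6*u^2 - 9*u + 14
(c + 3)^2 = c^2 + 6*c + 9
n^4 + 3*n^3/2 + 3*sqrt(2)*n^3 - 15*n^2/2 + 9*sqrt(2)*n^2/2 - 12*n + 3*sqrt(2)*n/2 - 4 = (n + 1/2)*(n + 1)*(n - sqrt(2))*(n + 4*sqrt(2))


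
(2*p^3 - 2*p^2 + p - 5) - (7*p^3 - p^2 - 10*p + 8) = -5*p^3 - p^2 + 11*p - 13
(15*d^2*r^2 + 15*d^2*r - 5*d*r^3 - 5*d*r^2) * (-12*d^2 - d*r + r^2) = -180*d^4*r^2 - 180*d^4*r + 45*d^3*r^3 + 45*d^3*r^2 + 20*d^2*r^4 + 20*d^2*r^3 - 5*d*r^5 - 5*d*r^4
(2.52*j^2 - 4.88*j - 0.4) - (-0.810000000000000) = 2.52*j^2 - 4.88*j + 0.41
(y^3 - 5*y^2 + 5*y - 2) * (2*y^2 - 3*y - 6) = 2*y^5 - 13*y^4 + 19*y^3 + 11*y^2 - 24*y + 12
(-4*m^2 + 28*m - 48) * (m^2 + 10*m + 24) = -4*m^4 - 12*m^3 + 136*m^2 + 192*m - 1152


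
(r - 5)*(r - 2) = r^2 - 7*r + 10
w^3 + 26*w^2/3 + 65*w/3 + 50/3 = (w + 5/3)*(w + 2)*(w + 5)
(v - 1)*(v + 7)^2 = v^3 + 13*v^2 + 35*v - 49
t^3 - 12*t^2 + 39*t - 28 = (t - 7)*(t - 4)*(t - 1)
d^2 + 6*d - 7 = (d - 1)*(d + 7)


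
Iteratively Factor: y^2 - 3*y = (y)*(y - 3)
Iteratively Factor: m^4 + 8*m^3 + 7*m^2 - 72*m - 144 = (m + 4)*(m^3 + 4*m^2 - 9*m - 36) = (m + 3)*(m + 4)*(m^2 + m - 12) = (m + 3)*(m + 4)^2*(m - 3)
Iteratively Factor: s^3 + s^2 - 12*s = (s)*(s^2 + s - 12) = s*(s - 3)*(s + 4)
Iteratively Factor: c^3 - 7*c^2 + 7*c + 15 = (c - 5)*(c^2 - 2*c - 3) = (c - 5)*(c + 1)*(c - 3)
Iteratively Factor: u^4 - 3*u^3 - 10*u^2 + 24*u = (u + 3)*(u^3 - 6*u^2 + 8*u) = u*(u + 3)*(u^2 - 6*u + 8) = u*(u - 4)*(u + 3)*(u - 2)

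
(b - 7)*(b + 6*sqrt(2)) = b^2 - 7*b + 6*sqrt(2)*b - 42*sqrt(2)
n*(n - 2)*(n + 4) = n^3 + 2*n^2 - 8*n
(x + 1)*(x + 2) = x^2 + 3*x + 2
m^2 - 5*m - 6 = (m - 6)*(m + 1)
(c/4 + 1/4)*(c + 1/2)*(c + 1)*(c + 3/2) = c^4/4 + c^3 + 23*c^2/16 + 7*c/8 + 3/16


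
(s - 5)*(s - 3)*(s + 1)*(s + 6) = s^4 - s^3 - 35*s^2 + 57*s + 90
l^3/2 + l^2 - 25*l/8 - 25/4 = (l/2 + 1)*(l - 5/2)*(l + 5/2)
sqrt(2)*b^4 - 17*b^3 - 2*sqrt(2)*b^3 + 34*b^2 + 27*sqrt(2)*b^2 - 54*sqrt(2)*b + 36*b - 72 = (b - 2)*(b - 6*sqrt(2))*(b - 3*sqrt(2))*(sqrt(2)*b + 1)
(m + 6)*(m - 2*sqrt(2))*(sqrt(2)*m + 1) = sqrt(2)*m^3 - 3*m^2 + 6*sqrt(2)*m^2 - 18*m - 2*sqrt(2)*m - 12*sqrt(2)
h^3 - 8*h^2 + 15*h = h*(h - 5)*(h - 3)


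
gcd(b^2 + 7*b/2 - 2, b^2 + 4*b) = b + 4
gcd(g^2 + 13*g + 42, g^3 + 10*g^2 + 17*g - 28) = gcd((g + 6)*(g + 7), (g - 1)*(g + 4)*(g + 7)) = g + 7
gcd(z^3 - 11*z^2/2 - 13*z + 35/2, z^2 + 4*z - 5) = z - 1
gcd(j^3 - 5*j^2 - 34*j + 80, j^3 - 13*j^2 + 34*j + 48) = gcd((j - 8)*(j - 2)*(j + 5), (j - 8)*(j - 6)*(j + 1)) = j - 8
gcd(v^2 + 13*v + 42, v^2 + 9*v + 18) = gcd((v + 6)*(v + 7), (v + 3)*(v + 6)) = v + 6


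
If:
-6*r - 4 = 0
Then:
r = -2/3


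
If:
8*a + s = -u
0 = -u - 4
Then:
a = 1/2 - s/8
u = -4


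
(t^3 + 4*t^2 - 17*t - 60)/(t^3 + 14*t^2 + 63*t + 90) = (t - 4)/(t + 6)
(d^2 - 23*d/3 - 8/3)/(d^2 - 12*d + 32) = (d + 1/3)/(d - 4)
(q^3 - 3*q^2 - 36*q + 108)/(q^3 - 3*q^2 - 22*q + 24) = (q^2 + 3*q - 18)/(q^2 + 3*q - 4)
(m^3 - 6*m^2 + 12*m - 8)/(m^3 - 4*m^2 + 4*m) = (m - 2)/m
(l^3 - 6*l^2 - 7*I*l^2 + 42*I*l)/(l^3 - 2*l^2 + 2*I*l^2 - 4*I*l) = (l^2 - l*(6 + 7*I) + 42*I)/(l^2 + 2*l*(-1 + I) - 4*I)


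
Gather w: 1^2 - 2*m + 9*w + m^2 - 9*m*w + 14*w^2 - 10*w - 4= m^2 - 2*m + 14*w^2 + w*(-9*m - 1) - 3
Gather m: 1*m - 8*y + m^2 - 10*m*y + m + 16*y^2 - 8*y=m^2 + m*(2 - 10*y) + 16*y^2 - 16*y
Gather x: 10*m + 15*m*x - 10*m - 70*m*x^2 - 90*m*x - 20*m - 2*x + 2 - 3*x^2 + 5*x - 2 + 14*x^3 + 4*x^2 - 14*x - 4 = -20*m + 14*x^3 + x^2*(1 - 70*m) + x*(-75*m - 11) - 4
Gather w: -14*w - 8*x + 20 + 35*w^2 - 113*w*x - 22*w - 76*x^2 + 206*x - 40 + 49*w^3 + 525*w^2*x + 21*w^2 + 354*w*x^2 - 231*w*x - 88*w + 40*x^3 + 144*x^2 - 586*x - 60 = 49*w^3 + w^2*(525*x + 56) + w*(354*x^2 - 344*x - 124) + 40*x^3 + 68*x^2 - 388*x - 80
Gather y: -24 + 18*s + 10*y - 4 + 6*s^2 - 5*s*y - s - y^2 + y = 6*s^2 + 17*s - y^2 + y*(11 - 5*s) - 28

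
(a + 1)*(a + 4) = a^2 + 5*a + 4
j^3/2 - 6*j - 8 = (j/2 + 1)*(j - 4)*(j + 2)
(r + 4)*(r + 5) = r^2 + 9*r + 20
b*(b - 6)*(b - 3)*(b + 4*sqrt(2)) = b^4 - 9*b^3 + 4*sqrt(2)*b^3 - 36*sqrt(2)*b^2 + 18*b^2 + 72*sqrt(2)*b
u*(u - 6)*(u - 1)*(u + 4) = u^4 - 3*u^3 - 22*u^2 + 24*u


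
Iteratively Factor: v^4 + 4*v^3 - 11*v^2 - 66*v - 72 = (v + 3)*(v^3 + v^2 - 14*v - 24) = (v + 2)*(v + 3)*(v^2 - v - 12) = (v + 2)*(v + 3)^2*(v - 4)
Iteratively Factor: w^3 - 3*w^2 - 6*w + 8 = (w - 1)*(w^2 - 2*w - 8) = (w - 1)*(w + 2)*(w - 4)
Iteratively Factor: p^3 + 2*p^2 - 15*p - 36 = (p + 3)*(p^2 - p - 12) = (p + 3)^2*(p - 4)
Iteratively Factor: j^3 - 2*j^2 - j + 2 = (j - 1)*(j^2 - j - 2) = (j - 1)*(j + 1)*(j - 2)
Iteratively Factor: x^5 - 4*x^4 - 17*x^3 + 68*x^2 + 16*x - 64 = (x + 1)*(x^4 - 5*x^3 - 12*x^2 + 80*x - 64) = (x - 4)*(x + 1)*(x^3 - x^2 - 16*x + 16) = (x - 4)*(x - 1)*(x + 1)*(x^2 - 16) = (x - 4)*(x - 1)*(x + 1)*(x + 4)*(x - 4)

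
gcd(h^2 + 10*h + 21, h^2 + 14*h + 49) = h + 7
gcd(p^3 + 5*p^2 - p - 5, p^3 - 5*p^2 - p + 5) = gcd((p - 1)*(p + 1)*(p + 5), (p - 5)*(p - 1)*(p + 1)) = p^2 - 1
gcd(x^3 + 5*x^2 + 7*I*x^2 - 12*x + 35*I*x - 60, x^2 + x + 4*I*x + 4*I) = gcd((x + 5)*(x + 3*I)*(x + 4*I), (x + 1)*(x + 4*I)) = x + 4*I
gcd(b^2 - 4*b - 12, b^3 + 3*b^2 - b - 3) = 1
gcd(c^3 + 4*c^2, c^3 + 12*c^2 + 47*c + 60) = c + 4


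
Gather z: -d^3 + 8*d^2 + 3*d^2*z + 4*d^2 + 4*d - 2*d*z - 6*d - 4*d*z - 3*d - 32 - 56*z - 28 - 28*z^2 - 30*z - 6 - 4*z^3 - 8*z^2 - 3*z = -d^3 + 12*d^2 - 5*d - 4*z^3 - 36*z^2 + z*(3*d^2 - 6*d - 89) - 66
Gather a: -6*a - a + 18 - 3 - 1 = 14 - 7*a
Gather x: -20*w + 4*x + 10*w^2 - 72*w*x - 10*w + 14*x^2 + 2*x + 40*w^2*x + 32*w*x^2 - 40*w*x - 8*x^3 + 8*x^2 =10*w^2 - 30*w - 8*x^3 + x^2*(32*w + 22) + x*(40*w^2 - 112*w + 6)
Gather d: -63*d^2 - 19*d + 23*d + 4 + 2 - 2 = -63*d^2 + 4*d + 4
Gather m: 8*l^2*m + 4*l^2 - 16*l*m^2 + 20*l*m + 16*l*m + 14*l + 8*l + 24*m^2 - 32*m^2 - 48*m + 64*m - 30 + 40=4*l^2 + 22*l + m^2*(-16*l - 8) + m*(8*l^2 + 36*l + 16) + 10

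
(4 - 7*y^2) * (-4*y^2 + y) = 28*y^4 - 7*y^3 - 16*y^2 + 4*y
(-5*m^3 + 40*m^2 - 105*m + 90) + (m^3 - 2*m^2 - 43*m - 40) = -4*m^3 + 38*m^2 - 148*m + 50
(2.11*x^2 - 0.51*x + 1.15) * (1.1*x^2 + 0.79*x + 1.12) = 2.321*x^4 + 1.1059*x^3 + 3.2253*x^2 + 0.3373*x + 1.288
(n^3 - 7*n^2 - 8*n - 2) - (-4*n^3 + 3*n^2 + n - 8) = 5*n^3 - 10*n^2 - 9*n + 6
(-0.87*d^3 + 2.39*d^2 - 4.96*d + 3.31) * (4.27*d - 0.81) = -3.7149*d^4 + 10.91*d^3 - 23.1151*d^2 + 18.1513*d - 2.6811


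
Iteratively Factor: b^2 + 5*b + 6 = (b + 2)*(b + 3)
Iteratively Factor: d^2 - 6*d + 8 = (d - 2)*(d - 4)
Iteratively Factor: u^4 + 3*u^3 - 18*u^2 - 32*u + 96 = (u - 2)*(u^3 + 5*u^2 - 8*u - 48) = (u - 2)*(u + 4)*(u^2 + u - 12) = (u - 3)*(u - 2)*(u + 4)*(u + 4)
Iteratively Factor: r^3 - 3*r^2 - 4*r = (r + 1)*(r^2 - 4*r) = r*(r + 1)*(r - 4)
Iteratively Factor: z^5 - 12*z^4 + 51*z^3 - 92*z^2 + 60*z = (z - 3)*(z^4 - 9*z^3 + 24*z^2 - 20*z) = (z - 3)*(z - 2)*(z^3 - 7*z^2 + 10*z) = (z - 3)*(z - 2)^2*(z^2 - 5*z) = z*(z - 3)*(z - 2)^2*(z - 5)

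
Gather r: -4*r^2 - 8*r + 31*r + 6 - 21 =-4*r^2 + 23*r - 15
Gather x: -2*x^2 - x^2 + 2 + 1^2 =3 - 3*x^2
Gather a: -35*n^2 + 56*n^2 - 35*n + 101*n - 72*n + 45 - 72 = 21*n^2 - 6*n - 27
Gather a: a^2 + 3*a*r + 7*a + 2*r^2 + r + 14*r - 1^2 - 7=a^2 + a*(3*r + 7) + 2*r^2 + 15*r - 8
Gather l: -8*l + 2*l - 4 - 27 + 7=-6*l - 24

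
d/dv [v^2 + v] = 2*v + 1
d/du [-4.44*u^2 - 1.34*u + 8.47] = -8.88*u - 1.34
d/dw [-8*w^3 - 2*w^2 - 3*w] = -24*w^2 - 4*w - 3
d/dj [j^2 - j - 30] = 2*j - 1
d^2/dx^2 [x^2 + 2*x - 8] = 2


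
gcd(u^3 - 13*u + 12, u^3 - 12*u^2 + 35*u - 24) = u^2 - 4*u + 3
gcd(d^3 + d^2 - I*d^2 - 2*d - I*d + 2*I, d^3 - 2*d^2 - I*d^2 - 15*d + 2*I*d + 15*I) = d - I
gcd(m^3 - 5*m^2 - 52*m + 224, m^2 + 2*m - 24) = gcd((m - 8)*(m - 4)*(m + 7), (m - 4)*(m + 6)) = m - 4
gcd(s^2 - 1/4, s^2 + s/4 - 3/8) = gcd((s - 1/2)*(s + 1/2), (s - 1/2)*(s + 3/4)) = s - 1/2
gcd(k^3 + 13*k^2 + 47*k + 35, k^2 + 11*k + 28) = k + 7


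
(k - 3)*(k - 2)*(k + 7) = k^3 + 2*k^2 - 29*k + 42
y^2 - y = y*(y - 1)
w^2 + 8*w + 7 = (w + 1)*(w + 7)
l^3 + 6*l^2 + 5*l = l*(l + 1)*(l + 5)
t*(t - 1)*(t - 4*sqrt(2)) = t^3 - 4*sqrt(2)*t^2 - t^2 + 4*sqrt(2)*t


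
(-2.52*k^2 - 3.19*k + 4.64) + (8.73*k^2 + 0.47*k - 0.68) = 6.21*k^2 - 2.72*k + 3.96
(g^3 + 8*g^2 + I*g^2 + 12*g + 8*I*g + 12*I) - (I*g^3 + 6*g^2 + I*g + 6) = g^3 - I*g^3 + 2*g^2 + I*g^2 + 12*g + 7*I*g - 6 + 12*I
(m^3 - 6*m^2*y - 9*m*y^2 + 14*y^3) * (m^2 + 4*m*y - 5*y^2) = m^5 - 2*m^4*y - 38*m^3*y^2 + 8*m^2*y^3 + 101*m*y^4 - 70*y^5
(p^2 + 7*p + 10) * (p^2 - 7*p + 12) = p^4 - 27*p^2 + 14*p + 120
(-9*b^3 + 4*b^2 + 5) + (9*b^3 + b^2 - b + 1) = 5*b^2 - b + 6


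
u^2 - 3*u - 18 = (u - 6)*(u + 3)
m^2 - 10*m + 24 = (m - 6)*(m - 4)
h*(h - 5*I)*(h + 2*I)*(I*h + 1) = I*h^4 + 4*h^3 + 7*I*h^2 + 10*h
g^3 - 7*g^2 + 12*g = g*(g - 4)*(g - 3)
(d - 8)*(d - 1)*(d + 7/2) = d^3 - 11*d^2/2 - 47*d/2 + 28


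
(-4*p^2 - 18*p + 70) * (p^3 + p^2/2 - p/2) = -4*p^5 - 20*p^4 + 63*p^3 + 44*p^2 - 35*p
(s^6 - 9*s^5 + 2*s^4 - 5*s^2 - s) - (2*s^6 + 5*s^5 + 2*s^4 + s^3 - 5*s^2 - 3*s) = -s^6 - 14*s^5 - s^3 + 2*s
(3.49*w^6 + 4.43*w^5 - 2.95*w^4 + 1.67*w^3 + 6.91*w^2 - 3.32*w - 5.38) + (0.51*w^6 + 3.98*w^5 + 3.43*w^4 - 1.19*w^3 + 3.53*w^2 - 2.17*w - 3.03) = 4.0*w^6 + 8.41*w^5 + 0.48*w^4 + 0.48*w^3 + 10.44*w^2 - 5.49*w - 8.41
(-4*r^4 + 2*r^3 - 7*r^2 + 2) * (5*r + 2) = -20*r^5 + 2*r^4 - 31*r^3 - 14*r^2 + 10*r + 4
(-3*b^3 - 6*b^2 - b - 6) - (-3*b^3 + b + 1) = -6*b^2 - 2*b - 7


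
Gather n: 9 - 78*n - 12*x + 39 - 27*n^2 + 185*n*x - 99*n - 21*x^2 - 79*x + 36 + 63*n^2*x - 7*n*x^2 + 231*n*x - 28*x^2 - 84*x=n^2*(63*x - 27) + n*(-7*x^2 + 416*x - 177) - 49*x^2 - 175*x + 84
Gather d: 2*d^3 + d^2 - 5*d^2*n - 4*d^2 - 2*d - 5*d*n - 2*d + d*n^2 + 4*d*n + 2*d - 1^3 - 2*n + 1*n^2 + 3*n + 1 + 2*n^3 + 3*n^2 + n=2*d^3 + d^2*(-5*n - 3) + d*(n^2 - n - 2) + 2*n^3 + 4*n^2 + 2*n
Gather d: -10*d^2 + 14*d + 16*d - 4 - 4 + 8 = -10*d^2 + 30*d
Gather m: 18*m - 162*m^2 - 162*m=-162*m^2 - 144*m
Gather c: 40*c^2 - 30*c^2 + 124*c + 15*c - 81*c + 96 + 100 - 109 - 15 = 10*c^2 + 58*c + 72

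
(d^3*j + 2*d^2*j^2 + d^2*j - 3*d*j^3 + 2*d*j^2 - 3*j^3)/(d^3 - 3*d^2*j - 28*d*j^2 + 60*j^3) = j*(d^3 + 2*d^2*j + d^2 - 3*d*j^2 + 2*d*j - 3*j^2)/(d^3 - 3*d^2*j - 28*d*j^2 + 60*j^3)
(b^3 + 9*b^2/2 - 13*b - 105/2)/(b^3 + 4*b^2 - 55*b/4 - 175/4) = 2*(b + 3)/(2*b + 5)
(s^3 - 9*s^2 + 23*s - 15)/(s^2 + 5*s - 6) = (s^2 - 8*s + 15)/(s + 6)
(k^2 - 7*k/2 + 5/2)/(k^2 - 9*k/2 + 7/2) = (2*k - 5)/(2*k - 7)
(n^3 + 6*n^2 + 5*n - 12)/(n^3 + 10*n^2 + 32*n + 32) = (n^2 + 2*n - 3)/(n^2 + 6*n + 8)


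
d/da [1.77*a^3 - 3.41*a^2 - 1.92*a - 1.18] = 5.31*a^2 - 6.82*a - 1.92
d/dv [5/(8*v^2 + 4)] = -5*v/(2*v^2 + 1)^2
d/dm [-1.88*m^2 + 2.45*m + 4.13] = 2.45 - 3.76*m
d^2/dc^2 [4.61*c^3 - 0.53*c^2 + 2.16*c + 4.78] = 27.66*c - 1.06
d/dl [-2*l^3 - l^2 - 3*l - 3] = -6*l^2 - 2*l - 3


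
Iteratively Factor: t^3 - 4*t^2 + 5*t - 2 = (t - 1)*(t^2 - 3*t + 2) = (t - 1)^2*(t - 2)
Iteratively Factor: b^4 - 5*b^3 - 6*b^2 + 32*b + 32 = (b - 4)*(b^3 - b^2 - 10*b - 8) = (b - 4)*(b + 2)*(b^2 - 3*b - 4) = (b - 4)*(b + 1)*(b + 2)*(b - 4)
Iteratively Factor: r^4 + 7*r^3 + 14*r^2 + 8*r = (r + 2)*(r^3 + 5*r^2 + 4*r) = r*(r + 2)*(r^2 + 5*r + 4) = r*(r + 2)*(r + 4)*(r + 1)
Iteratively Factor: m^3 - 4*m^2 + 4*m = (m)*(m^2 - 4*m + 4) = m*(m - 2)*(m - 2)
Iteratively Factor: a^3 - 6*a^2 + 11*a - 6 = (a - 2)*(a^2 - 4*a + 3) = (a - 2)*(a - 1)*(a - 3)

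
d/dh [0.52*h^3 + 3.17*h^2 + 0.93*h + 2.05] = 1.56*h^2 + 6.34*h + 0.93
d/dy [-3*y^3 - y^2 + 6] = y*(-9*y - 2)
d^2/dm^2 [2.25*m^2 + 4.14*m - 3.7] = 4.50000000000000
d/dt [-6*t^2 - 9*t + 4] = -12*t - 9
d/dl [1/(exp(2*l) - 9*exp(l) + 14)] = (9 - 2*exp(l))*exp(l)/(exp(2*l) - 9*exp(l) + 14)^2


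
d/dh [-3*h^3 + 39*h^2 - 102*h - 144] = -9*h^2 + 78*h - 102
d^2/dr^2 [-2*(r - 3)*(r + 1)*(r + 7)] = -12*r - 20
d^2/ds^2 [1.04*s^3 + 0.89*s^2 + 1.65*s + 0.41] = 6.24*s + 1.78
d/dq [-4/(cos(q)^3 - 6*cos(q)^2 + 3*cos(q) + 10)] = 12*(sin(q)^2 + 4*cos(q) - 2)*sin(q)/(cos(q)^3 - 6*cos(q)^2 + 3*cos(q) + 10)^2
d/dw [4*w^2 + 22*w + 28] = 8*w + 22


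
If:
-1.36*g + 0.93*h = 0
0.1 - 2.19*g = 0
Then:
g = 0.05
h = 0.07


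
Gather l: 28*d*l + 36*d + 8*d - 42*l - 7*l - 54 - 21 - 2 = 44*d + l*(28*d - 49) - 77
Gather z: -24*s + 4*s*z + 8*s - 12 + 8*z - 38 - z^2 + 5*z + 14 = -16*s - z^2 + z*(4*s + 13) - 36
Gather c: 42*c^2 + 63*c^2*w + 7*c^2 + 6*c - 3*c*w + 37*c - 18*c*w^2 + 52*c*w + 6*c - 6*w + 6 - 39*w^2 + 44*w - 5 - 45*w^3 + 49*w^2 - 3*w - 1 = c^2*(63*w + 49) + c*(-18*w^2 + 49*w + 49) - 45*w^3 + 10*w^2 + 35*w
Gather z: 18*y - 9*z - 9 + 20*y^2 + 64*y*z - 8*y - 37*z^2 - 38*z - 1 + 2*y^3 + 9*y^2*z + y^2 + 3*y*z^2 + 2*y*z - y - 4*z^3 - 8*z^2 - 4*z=2*y^3 + 21*y^2 + 9*y - 4*z^3 + z^2*(3*y - 45) + z*(9*y^2 + 66*y - 51) - 10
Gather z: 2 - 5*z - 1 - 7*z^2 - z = -7*z^2 - 6*z + 1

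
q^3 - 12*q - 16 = (q - 4)*(q + 2)^2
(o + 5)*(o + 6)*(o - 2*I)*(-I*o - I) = -I*o^4 - 2*o^3 - 12*I*o^3 - 24*o^2 - 41*I*o^2 - 82*o - 30*I*o - 60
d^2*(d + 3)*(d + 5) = d^4 + 8*d^3 + 15*d^2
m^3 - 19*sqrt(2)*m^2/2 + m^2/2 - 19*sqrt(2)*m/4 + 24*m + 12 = (m + 1/2)*(m - 8*sqrt(2))*(m - 3*sqrt(2)/2)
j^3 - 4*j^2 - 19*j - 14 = (j - 7)*(j + 1)*(j + 2)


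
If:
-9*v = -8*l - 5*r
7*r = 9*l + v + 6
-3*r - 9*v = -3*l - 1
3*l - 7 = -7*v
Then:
No Solution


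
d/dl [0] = 0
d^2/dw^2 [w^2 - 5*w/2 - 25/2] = 2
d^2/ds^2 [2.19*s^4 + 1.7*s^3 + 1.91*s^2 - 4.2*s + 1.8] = 26.28*s^2 + 10.2*s + 3.82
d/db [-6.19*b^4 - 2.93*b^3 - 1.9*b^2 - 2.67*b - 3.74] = -24.76*b^3 - 8.79*b^2 - 3.8*b - 2.67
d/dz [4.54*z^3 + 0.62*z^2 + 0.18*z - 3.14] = 13.62*z^2 + 1.24*z + 0.18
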